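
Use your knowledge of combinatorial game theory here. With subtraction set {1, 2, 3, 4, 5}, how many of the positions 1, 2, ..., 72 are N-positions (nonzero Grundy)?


Subtraction set S = {1, 2, 3, 4, 5}, so G(n) = n mod 6.
G(n) = 0 when n is a multiple of 6.
Multiples of 6 in [1, 72]: 12
N-positions (nonzero Grundy) = 72 - 12 = 60

60


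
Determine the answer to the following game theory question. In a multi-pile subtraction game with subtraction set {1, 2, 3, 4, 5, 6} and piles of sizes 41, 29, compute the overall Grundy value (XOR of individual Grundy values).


Subtraction set: {1, 2, 3, 4, 5, 6}
For this subtraction set, G(n) = n mod 7 (period = max + 1 = 7).
Pile 1 (size 41): G(41) = 41 mod 7 = 6
Pile 2 (size 29): G(29) = 29 mod 7 = 1
Total Grundy value = XOR of all: 6 XOR 1 = 7

7


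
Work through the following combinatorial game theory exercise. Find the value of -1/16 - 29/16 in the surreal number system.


x = -1/16, y = 29/16
Converting to common denominator: 16
x = -1/16, y = 29/16
x - y = -1/16 - 29/16 = -15/8

-15/8


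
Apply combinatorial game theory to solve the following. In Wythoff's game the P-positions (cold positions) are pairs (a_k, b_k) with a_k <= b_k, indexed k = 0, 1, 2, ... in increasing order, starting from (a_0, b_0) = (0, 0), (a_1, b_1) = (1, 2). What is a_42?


By Wythoff's theorem, a_k = floor(k * phi) and b_k = floor(k * phi^2) = a_k + k, where phi = (1 + sqrt(5))/2 is the golden ratio.
phi = (1 + sqrt(5))/2 = 1.618034
k = 42
k * phi = 42 * 1.618034 = 67.957428
a_42 = floor(k * phi) = 67

67


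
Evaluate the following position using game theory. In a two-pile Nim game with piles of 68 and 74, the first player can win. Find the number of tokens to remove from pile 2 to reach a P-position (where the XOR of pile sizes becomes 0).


Piles: 68 and 74
Current XOR: 68 XOR 74 = 14 (non-zero, so this is an N-position).
To make the XOR zero, we need to find a move that balances the piles.
For pile 2 (size 74): target = 74 XOR 14 = 68
We reduce pile 2 from 74 to 68.
Tokens removed: 74 - 68 = 6
Verification: 68 XOR 68 = 0

6


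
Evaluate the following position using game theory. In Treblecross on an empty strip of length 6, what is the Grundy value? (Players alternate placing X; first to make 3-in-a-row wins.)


Treblecross: place X on empty cells; 3-in-a-row wins.
Playing within two cells of an existing X lets the opponent win at once, so sensible play treats the cells i-2..i+2 around each X as dead. The player left with no safe cell loses, so this is a normal-play take-away game on strips of safe cells.
Placing X at cell i (0-indexed) of a strip of k safe cells leaves independent strips of sizes max(0, i-2) and max(0, k-i-3). Hence G(k) = mex{ G(max(0,i-2)) XOR G(max(0,k-i-3)) : 0 <= i < k }, with G(0) = 0.
G(1): splits (0,0):0^0=0 -> mex({0}) = 1
G(2): splits (0,0):0^0=0 -> mex({0}) = 1
G(3): splits (0,0):0^0=0 -> mex({0}) = 1
G(4): splits (0,1):0^1=1 (0,0):0^0=0 -> mex({0, 1}) = 2
G(5): splits (0,2):0^1=1 (0,1):0^1=1 (0,0):0^0=0 -> mex({0, 1}) = 2
G(6) = mex({1}) = 0
Therefore G(6) = 0.

0


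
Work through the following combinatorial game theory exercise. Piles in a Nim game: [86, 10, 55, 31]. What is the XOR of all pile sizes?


We need the XOR (exclusive or) of all pile sizes.
After XOR-ing pile 1 (size 86): 0 XOR 86 = 86
After XOR-ing pile 2 (size 10): 86 XOR 10 = 92
After XOR-ing pile 3 (size 55): 92 XOR 55 = 107
After XOR-ing pile 4 (size 31): 107 XOR 31 = 116
The Nim-value of this position is 116.

116


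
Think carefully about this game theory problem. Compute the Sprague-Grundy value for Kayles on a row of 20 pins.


Kayles: a move removes 1 or 2 adjacent pins from a contiguous row.
Removing pins from a row of k leaves two independent rows (a, b) with a + b = k - 1 (one pin) or a + b = k - 2 (two pins); an end removal gives a = 0.
By Sprague-Grundy, G(k) = mex{ G(a) XOR G(b) } over all these splits. G(0) = 0.
G(1): splits (0,0):0^0=0 -> mex({0}) = 1
G(2): splits (0,1):0^1=1 (0,0):0^0=0 -> mex({0, 1}) = 2
G(3): splits (0,2):0^2=2 (1,1):1^1=0 (0,1):0^1=1 -> mex({0, 1, 2}) = 3
G(4): splits (0,3):0^3=3 (1,2):1^2=3 (0,2):0^2=2 (1,1):1^1=0 -> mex({0, 2, 3}) = 1
G(5): splits (0,4):0^1=1 (1,3):1^3=2 (2,2):2^2=0 (0,3):0^3=3 (1,2):1^2=3 -> mex({0, 1, 2, 3}) = 4
G(6) = mex({0, 1, 2, 4}) = 3
G(7) = mex({0, 1, 3, 4, 5}) = 2
G(8) = mex({0, 2, 3, 5, 6}) = 1
G(9) = mex({0, 1, 2, 3, 6, 7}) = 4
G(10) = mex({0, 1, 3, 4, 5, 7}) = 2
G(11) = mex({0, 1, 2, 3, 4, 5}) = 6
G(12) = mex({0, 1, 2, 3, 5, 6, 7}) = 4
G(13) = mex({0, 2, 3, 4, 6, 7}) = 1
G(14) = mex({0, 1, 4, 5, 6, 7}) = 2
G(15) = mex({0, 1, 2, 3, 4, 5, 6}) = 7
G(16) = mex({0, 2, 3, 5, 6, 7}) = 1
G(17) = mex({0, 1, 2, 3, 5, 6, 7}) = 4
G(18) = mex({0, 1, 2, 4, 5, 6}) = 3
G(19) = mex({0, 1, 3, 4, 5, 7}) = 2
G(20) = mex({0, 2, 3, 4, 5, 6, 7}) = 1
Therefore G(20) = 1.

1


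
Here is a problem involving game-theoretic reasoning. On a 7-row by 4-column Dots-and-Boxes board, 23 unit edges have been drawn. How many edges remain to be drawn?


Grid: 7 x 4 boxes, i.e. 8 rows and 5 columns of dots.
Horizontal edges: (rows + 1) * cols = 8 * 4 = 32
Vertical edges: rows * (cols + 1) = 7 * 5 = 35
Total edges: 32 + 35 = 67
Edges drawn: 23
Remaining: 67 - 23 = 44

44


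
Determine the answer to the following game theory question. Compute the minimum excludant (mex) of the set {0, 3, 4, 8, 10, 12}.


Set = {0, 3, 4, 8, 10, 12}
0 is in the set.
1 is NOT in the set. This is the mex.
mex = 1

1


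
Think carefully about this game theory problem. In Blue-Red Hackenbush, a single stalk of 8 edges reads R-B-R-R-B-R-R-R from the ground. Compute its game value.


Edges (from ground): R-B-R-R-B-R-R-R
By Berlekamp's sign-expansion rule, a Blue-Red Hackenbush stalk has the value of the surreal number whose sign sequence is the edge sequence with B -> + and R -> -.
Sign sequence: -+--+---
Trace the sign expansion in the surreal number tree, starting from 0:
Edge 1: R (sign -) -> bounds (-inf, 0), value = -1
Edge 2: B (sign +) -> bounds (-1, 0), value = -1/2
Edge 3: R (sign -) -> bounds (-1, -1/2), value = -3/4
Edge 4: R (sign -) -> bounds (-1, -3/4), value = -7/8
Edge 5: B (sign +) -> bounds (-7/8, -3/4), value = -13/16
Edge 6: R (sign -) -> bounds (-7/8, -13/16), value = -27/32
Edge 7: R (sign -) -> bounds (-7/8, -27/32), value = -55/64
Edge 8: R (sign -) -> bounds (-7/8, -55/64), value = -111/128
Game value = -111/128

-111/128


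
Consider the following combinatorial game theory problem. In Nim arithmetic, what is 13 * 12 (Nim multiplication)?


Nim multiplication is bilinear over XOR: (u XOR v) * w = (u*w) XOR (v*w).
So we split each operand into its bit components and XOR the pairwise Nim products.
13 = 1 + 4 + 8 (as XOR of powers of 2).
12 = 4 + 8 (as XOR of powers of 2).
Using the standard Nim-product table on single bits:
  2*2 = 3,   2*4 = 8,   2*8 = 12,
  4*4 = 6,   4*8 = 11,  8*8 = 13,
and  1*x = x (identity), k*l = l*k (commutative).
Pairwise Nim products:
  1 * 4 = 4
  1 * 8 = 8
  4 * 4 = 6
  4 * 8 = 11
  8 * 4 = 11
  8 * 8 = 13
XOR them: 4 XOR 8 XOR 6 XOR 11 XOR 11 XOR 13 = 7.
Result: 13 * 12 = 7 (in Nim).

7


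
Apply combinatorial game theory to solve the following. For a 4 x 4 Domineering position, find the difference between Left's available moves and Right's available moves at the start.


Board is 4 x 4 (rows x cols).
Left (vertical) placements: (rows-1) * cols = 3 * 4 = 12
Right (horizontal) placements: rows * (cols-1) = 4 * 3 = 12
Advantage = Left - Right = 12 - 12 = 0

0


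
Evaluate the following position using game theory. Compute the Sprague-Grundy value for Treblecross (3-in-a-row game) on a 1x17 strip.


Treblecross: place X on empty cells; 3-in-a-row wins.
Playing within two cells of an existing X lets the opponent win at once, so sensible play treats the cells i-2..i+2 around each X as dead. The player left with no safe cell loses, so this is a normal-play take-away game on strips of safe cells.
Placing X at cell i (0-indexed) of a strip of k safe cells leaves independent strips of sizes max(0, i-2) and max(0, k-i-3). Hence G(k) = mex{ G(max(0,i-2)) XOR G(max(0,k-i-3)) : 0 <= i < k }, with G(0) = 0.
G(1): splits (0,0):0^0=0 -> mex({0}) = 1
G(2): splits (0,0):0^0=0 -> mex({0}) = 1
G(3): splits (0,0):0^0=0 -> mex({0}) = 1
G(4): splits (0,1):0^1=1 (0,0):0^0=0 -> mex({0, 1}) = 2
G(5): splits (0,2):0^1=1 (0,1):0^1=1 (0,0):0^0=0 -> mex({0, 1}) = 2
G(6) = mex({1}) = 0
G(7) = mex({0, 1, 2}) = 3
G(8) = mex({0, 1, 2}) = 3
G(9) = mex({0, 2}) = 1
G(10) = mex({0, 2, 3}) = 1
G(11) = mex({0, 3}) = 1
G(12) = mex({1, 3}) = 0
G(13) = mex({0, 1, 2, 3}) = 4
G(14) = mex({0, 1, 2}) = 3
G(15) = mex({0, 1, 2}) = 3
G(16) = mex({0, 1, 2, 4}) = 3
G(17) = mex({0, 1, 3, 4}) = 2
Therefore G(17) = 2.

2


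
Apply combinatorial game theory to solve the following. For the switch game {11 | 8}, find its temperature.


The game is {11 | 8}, a switch {a | b} with numbers a > b.
Cooling {a | b} by t gives {a - t | b + t}, which stops being hot when a - t = b + t, i.e. at t = (a - b)/2. So the temperature of a switch is (a - b)/2.
Temperature = (Left option - Right option) / 2
= (11 - (8)) / 2
= 3 / 2
= 3/2

3/2


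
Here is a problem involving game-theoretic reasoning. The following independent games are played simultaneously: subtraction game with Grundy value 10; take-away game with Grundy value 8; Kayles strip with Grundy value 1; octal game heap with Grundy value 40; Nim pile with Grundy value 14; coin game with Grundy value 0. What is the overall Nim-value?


By the Sprague-Grundy theorem, the Grundy value of a sum of games is the XOR of individual Grundy values.
subtraction game: Grundy value = 10. Running XOR: 0 XOR 10 = 10
take-away game: Grundy value = 8. Running XOR: 10 XOR 8 = 2
Kayles strip: Grundy value = 1. Running XOR: 2 XOR 1 = 3
octal game heap: Grundy value = 40. Running XOR: 3 XOR 40 = 43
Nim pile: Grundy value = 14. Running XOR: 43 XOR 14 = 37
coin game: Grundy value = 0. Running XOR: 37 XOR 0 = 37
The combined Grundy value is 37.

37


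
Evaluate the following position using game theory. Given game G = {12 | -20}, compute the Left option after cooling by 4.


Original game: {12 | -20} (a switch {a | b} with a > b).
Cooling by t (for t below the temperature (a - b)/2 = 16) taxes each move by t: {a | b} cooled by t is {a - t | b + t}.
Cooling amount: t = 4
Cooled Left option: 12 - 4 = 8
Cooled Right option: -20 + 4 = -16
Cooled game: {8 | -16}
Left option = 8

8


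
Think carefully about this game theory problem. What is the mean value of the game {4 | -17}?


Game = {4 | -17}, a switch {a | b} with numbers a > b.
Its thermograph has left wall a - t and right wall b + t, which meet at t = (a - b)/2, where both equal (a + b)/2. So the mast (mean value) is at (a + b)/2.
Mean = (4 + (-17))/2 = -13/2 = -13/2

-13/2


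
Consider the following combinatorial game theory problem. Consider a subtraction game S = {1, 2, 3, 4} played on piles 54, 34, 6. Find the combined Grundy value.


Subtraction set: {1, 2, 3, 4}
For this subtraction set, G(n) = n mod 5 (period = max + 1 = 5).
Pile 1 (size 54): G(54) = 54 mod 5 = 4
Pile 2 (size 34): G(34) = 34 mod 5 = 4
Pile 3 (size 6): G(6) = 6 mod 5 = 1
Total Grundy value = XOR of all: 4 XOR 4 XOR 1 = 1

1


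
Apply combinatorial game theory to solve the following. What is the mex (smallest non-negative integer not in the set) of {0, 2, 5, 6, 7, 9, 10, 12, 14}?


Set = {0, 2, 5, 6, 7, 9, 10, 12, 14}
0 is in the set.
1 is NOT in the set. This is the mex.
mex = 1

1


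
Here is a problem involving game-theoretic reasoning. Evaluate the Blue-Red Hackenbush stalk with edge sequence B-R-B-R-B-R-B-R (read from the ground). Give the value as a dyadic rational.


Edges (from ground): B-R-B-R-B-R-B-R
By Berlekamp's sign-expansion rule, a Blue-Red Hackenbush stalk has the value of the surreal number whose sign sequence is the edge sequence with B -> + and R -> -.
Sign sequence: +-+-+-+-
Trace the sign expansion in the surreal number tree, starting from 0:
Edge 1: B (sign +) -> bounds (0, +inf), value = 1
Edge 2: R (sign -) -> bounds (0, 1), value = 1/2
Edge 3: B (sign +) -> bounds (1/2, 1), value = 3/4
Edge 4: R (sign -) -> bounds (1/2, 3/4), value = 5/8
Edge 5: B (sign +) -> bounds (5/8, 3/4), value = 11/16
Edge 6: R (sign -) -> bounds (5/8, 11/16), value = 21/32
Edge 7: B (sign +) -> bounds (21/32, 11/16), value = 43/64
Edge 8: R (sign -) -> bounds (21/32, 43/64), value = 85/128
Game value = 85/128

85/128


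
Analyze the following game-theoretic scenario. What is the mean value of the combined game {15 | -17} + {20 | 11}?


G1 = {15 | -17}, G2 = {20 | 11}
Each is a switch {a | b} with numbers a > b; its mean value is (a + b)/2, and mean value is additive over game sums: m(G1 + G2) = m(G1) + m(G2).
Mean of G1 = (15 + (-17))/2 = -2/2 = -1
Mean of G2 = (20 + (11))/2 = 31/2 = 31/2
Mean of G1 + G2 = -1 + 31/2 = 29/2

29/2


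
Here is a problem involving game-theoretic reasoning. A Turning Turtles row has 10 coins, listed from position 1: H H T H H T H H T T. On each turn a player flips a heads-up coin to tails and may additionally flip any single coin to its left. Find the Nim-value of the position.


Coins: H H T H H T H H T T
Key fact: a single head at position k behaves exactly like a Nim heap of size k (turning it to T and optionally flipping a coin at j < k corresponds to moving the heap from k to j, or to 0), and heads combine as a disjunctive sum (two heads at the same place would cancel, matching j XOR j = 0). So the Nim-value is the XOR of the 1-indexed positions of the heads.
Face-up positions (1-indexed): [1, 2, 4, 5, 7, 8]
XOR 0 with 1: 0 XOR 1 = 1
XOR 1 with 2: 1 XOR 2 = 3
XOR 3 with 4: 3 XOR 4 = 7
XOR 7 with 5: 7 XOR 5 = 2
XOR 2 with 7: 2 XOR 7 = 5
XOR 5 with 8: 5 XOR 8 = 13
Nim-value = 13

13


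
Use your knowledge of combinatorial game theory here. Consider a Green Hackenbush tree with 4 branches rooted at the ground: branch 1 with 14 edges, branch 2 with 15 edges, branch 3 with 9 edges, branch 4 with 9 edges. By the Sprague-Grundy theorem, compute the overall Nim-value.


The tree has 4 branches from the ground vertex.
In Green Hackenbush, the Nim-value of a simple path of length k is k.
Branch 1: length 14, Nim-value = 14
Branch 2: length 15, Nim-value = 15
Branch 3: length 9, Nim-value = 9
Branch 4: length 9, Nim-value = 9
Total Nim-value = XOR of all branch values:
0 XOR 14 = 14
14 XOR 15 = 1
1 XOR 9 = 8
8 XOR 9 = 1
Nim-value of the tree = 1

1


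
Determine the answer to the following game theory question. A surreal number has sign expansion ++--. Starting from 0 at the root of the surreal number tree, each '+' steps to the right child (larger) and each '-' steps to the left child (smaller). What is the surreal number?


Sign expansion: ++--
Rule: track bounds (lo, hi), initially (-inf, +inf). On '+', the current value becomes lo and we move to the simplest number in (value, hi): value + 1 if hi = +inf, otherwise the midpoint (value + hi)/2. On '-', the current value becomes hi and we move to value - 1 if lo = -inf, otherwise the midpoint (lo + value)/2.
Start at 0.
Step 1: sign = +, move right. Bounds: (0, +inf). Value = 1
Step 2: sign = +, move right. Bounds: (1, +inf). Value = 2
Step 3: sign = -, move left. Bounds: (1, 2). Value = 3/2
Step 4: sign = -, move left. Bounds: (1, 3/2). Value = 5/4
The surreal number with sign expansion ++-- is 5/4.

5/4


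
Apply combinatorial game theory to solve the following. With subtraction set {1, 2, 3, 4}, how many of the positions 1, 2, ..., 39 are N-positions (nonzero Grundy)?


Subtraction set S = {1, 2, 3, 4}, so G(n) = n mod 5.
G(n) = 0 when n is a multiple of 5.
Multiples of 5 in [1, 39]: 7
N-positions (nonzero Grundy) = 39 - 7 = 32

32


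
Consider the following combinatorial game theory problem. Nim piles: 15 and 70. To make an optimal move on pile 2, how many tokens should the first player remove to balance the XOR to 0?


Piles: 15 and 70
Current XOR: 15 XOR 70 = 73 (non-zero, so this is an N-position).
To make the XOR zero, we need to find a move that balances the piles.
For pile 2 (size 70): target = 70 XOR 73 = 15
We reduce pile 2 from 70 to 15.
Tokens removed: 70 - 15 = 55
Verification: 15 XOR 15 = 0

55


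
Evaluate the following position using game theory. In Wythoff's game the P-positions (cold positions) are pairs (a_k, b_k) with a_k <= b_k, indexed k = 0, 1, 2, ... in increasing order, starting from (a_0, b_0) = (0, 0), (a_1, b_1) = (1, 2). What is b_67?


By Wythoff's theorem, a_k = floor(k * phi) and b_k = floor(k * phi^2) = a_k + k, where phi = (1 + sqrt(5))/2 is the golden ratio.
phi = (1 + sqrt(5))/2 = 1.618034
phi^2 = phi + 1 = 2.618034
k = 67
k * phi^2 = 67 * 2.618034 = 175.408277
b_67 = floor(k * phi^2) = 175 (check: a_67 + k = 108 + 67 = 175)

175


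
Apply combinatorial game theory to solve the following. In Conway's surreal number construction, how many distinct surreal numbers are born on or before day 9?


Day 0: {|} = 0 is born. Count = 1.
Day n: the number of surreal numbers born by day n is 2^(n+1) - 1.
By day 0: 2^1 - 1 = 1
By day 1: 2^2 - 1 = 3
By day 2: 2^3 - 1 = 7
By day 3: 2^4 - 1 = 15
By day 4: 2^5 - 1 = 31
By day 5: 2^6 - 1 = 63
By day 6: 2^7 - 1 = 127
By day 7: 2^8 - 1 = 255
By day 8: 2^9 - 1 = 511
By day 9: 2^10 - 1 = 1023
By day 9: 1023 surreal numbers.

1023


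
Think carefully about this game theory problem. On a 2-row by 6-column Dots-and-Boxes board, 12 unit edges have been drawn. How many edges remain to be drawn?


Grid: 2 x 6 boxes, i.e. 3 rows and 7 columns of dots.
Horizontal edges: (rows + 1) * cols = 3 * 6 = 18
Vertical edges: rows * (cols + 1) = 2 * 7 = 14
Total edges: 18 + 14 = 32
Edges drawn: 12
Remaining: 32 - 12 = 20

20


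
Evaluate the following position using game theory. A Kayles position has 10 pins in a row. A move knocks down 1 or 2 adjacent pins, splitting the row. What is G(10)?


Kayles: a move removes 1 or 2 adjacent pins from a contiguous row.
Removing pins from a row of k leaves two independent rows (a, b) with a + b = k - 1 (one pin) or a + b = k - 2 (two pins); an end removal gives a = 0.
By Sprague-Grundy, G(k) = mex{ G(a) XOR G(b) } over all these splits. G(0) = 0.
G(1): splits (0,0):0^0=0 -> mex({0}) = 1
G(2): splits (0,1):0^1=1 (0,0):0^0=0 -> mex({0, 1}) = 2
G(3): splits (0,2):0^2=2 (1,1):1^1=0 (0,1):0^1=1 -> mex({0, 1, 2}) = 3
G(4): splits (0,3):0^3=3 (1,2):1^2=3 (0,2):0^2=2 (1,1):1^1=0 -> mex({0, 2, 3}) = 1
G(5): splits (0,4):0^1=1 (1,3):1^3=2 (2,2):2^2=0 (0,3):0^3=3 (1,2):1^2=3 -> mex({0, 1, 2, 3}) = 4
G(6) = mex({0, 1, 2, 4}) = 3
G(7) = mex({0, 1, 3, 4, 5}) = 2
G(8) = mex({0, 2, 3, 5, 6}) = 1
G(9) = mex({0, 1, 2, 3, 6, 7}) = 4
G(10) = mex({0, 1, 3, 4, 5, 7}) = 2
Therefore G(10) = 2.

2


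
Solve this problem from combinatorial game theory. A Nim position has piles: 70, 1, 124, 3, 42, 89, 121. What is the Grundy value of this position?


We need the XOR (exclusive or) of all pile sizes.
After XOR-ing pile 1 (size 70): 0 XOR 70 = 70
After XOR-ing pile 2 (size 1): 70 XOR 1 = 71
After XOR-ing pile 3 (size 124): 71 XOR 124 = 59
After XOR-ing pile 4 (size 3): 59 XOR 3 = 56
After XOR-ing pile 5 (size 42): 56 XOR 42 = 18
After XOR-ing pile 6 (size 89): 18 XOR 89 = 75
After XOR-ing pile 7 (size 121): 75 XOR 121 = 50
The Nim-value of this position is 50.

50


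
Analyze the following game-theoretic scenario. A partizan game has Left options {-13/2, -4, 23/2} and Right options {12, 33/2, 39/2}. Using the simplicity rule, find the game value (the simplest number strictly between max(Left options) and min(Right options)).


Left options: {-13/2, -4, 23/2}, max = 23/2
Right options: {12, 33/2, 39/2}, min = 12
All options are numbers and max(Left) < min(Right), so by the simplicity theorem the value is the simplest (earliest-born) number strictly between 23/2 and 12.
No integer lies strictly between 23/2 and 12, so the value is the dyadic rational m/2^k in the interval with the smallest k (then m odd); search k = 1, 2, ...:
Denominator 2: no odd multiple of 1/2 lies strictly between 23/2 and 12.
Denominator 4: 47/4 lies strictly between 23/2 and 12 -- found.
The simplest number in the interval is 47/4.
Game value = 47/4

47/4


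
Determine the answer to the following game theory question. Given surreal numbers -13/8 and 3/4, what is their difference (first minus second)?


x = -13/8, y = 3/4
Converting to common denominator: 8
x = -13/8, y = 6/8
x - y = -13/8 - 3/4 = -19/8

-19/8


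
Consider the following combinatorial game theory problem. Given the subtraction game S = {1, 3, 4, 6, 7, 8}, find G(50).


The subtraction set is S = {1, 3, 4, 6, 7, 8}.
G(k) = mex{ G(k - s) : s in S, s <= k }. We compute iteratively: G(0) = 0.
G(1) = mex({0}) = 1
G(2) = mex({1}) = 0
G(3) = mex({0}) = 1
G(4) = mex({0, 1}) = 2
G(5) = mex({0, 1, 2}) = 3
G(6) = mex({0, 1, 3}) = 2
G(7) = mex({0, 1, 2}) = 3
G(8) = mex({0, 1, 2, 3}) = 4
G(9) = mex({0, 1, 2, 3, 4}) = 5
G(10) = mex({0, 1, 2, 3, 5}) = 4
G(11) = mex({1, 2, 3, 4}) = 0
G(12) = mex({0, 2, 3, 4, 5}) = 1
G(13) = mex({1, 2, 3, 4, 5}) = 0
G(14) = mex({0, 2, 3, 4}) = 1
G(15) = mex({0, 1, 3, 4, 5}) = 2
G(16) = mex({0, 1, 2, 4, 5}) = 3
G(17) = mex({0, 1, 3, 4, 5}) = 2
G(18) = mex({0, 1, 2, 4}) = 3
Observe that G(11)..G(18) = 0, 1, 0, 1, 2, 3, 2, 3 repeats G(0)..G(7) = 0, 1, 0, 1, 2, 3, 2, 3.
For k >= max(S) = 8, G(k) is determined by the previous 8 values G(k-8)..G(k-1); a window of 8 consecutive values has recurred shifted by 11, so by induction G(k + 11) = G(k) for all k >= 0: the sequence is periodic from the start with period 11.
One period: G(0..10) = 0, 1, 0, 1, 2, 3, 2, 3, 4, 5, 4.
50 mod 11 = 6, so G(50) = G(6) = 2.

2


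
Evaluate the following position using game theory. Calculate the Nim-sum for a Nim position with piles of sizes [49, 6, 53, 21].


We need the XOR (exclusive or) of all pile sizes.
After XOR-ing pile 1 (size 49): 0 XOR 49 = 49
After XOR-ing pile 2 (size 6): 49 XOR 6 = 55
After XOR-ing pile 3 (size 53): 55 XOR 53 = 2
After XOR-ing pile 4 (size 21): 2 XOR 21 = 23
The Nim-value of this position is 23.

23


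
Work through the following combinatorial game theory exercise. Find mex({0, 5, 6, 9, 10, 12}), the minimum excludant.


Set = {0, 5, 6, 9, 10, 12}
0 is in the set.
1 is NOT in the set. This is the mex.
mex = 1

1


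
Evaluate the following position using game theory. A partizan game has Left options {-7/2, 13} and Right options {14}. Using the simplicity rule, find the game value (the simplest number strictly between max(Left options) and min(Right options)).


Left options: {-7/2, 13}, max = 13
Right options: {14}, min = 14
All options are numbers and max(Left) < min(Right), so by the simplicity theorem the value is the simplest (earliest-born) number strictly between 13 and 14.
No integer lies strictly between 13 and 14, so the value is the dyadic rational m/2^k in the interval with the smallest k (then m odd); search k = 1, 2, ...:
Denominator 2: 27/2 lies strictly between 13 and 14 -- found.
The simplest number in the interval is 27/2.
Game value = 27/2

27/2


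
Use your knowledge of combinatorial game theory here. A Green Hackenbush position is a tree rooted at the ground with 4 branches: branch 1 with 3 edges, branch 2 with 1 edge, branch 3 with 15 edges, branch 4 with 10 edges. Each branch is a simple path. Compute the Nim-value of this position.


The tree has 4 branches from the ground vertex.
In Green Hackenbush, the Nim-value of a simple path of length k is k.
Branch 1: length 3, Nim-value = 3
Branch 2: length 1, Nim-value = 1
Branch 3: length 15, Nim-value = 15
Branch 4: length 10, Nim-value = 10
Total Nim-value = XOR of all branch values:
0 XOR 3 = 3
3 XOR 1 = 2
2 XOR 15 = 13
13 XOR 10 = 7
Nim-value of the tree = 7

7


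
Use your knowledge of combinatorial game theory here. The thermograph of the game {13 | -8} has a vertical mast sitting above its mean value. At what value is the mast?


Game = {13 | -8}, a switch {a | b} with numbers a > b.
Its thermograph has left wall a - t and right wall b + t, which meet at t = (a - b)/2, where both equal (a + b)/2. So the mast (mean value) is at (a + b)/2.
Mean = (13 + (-8))/2 = 5/2 = 5/2

5/2


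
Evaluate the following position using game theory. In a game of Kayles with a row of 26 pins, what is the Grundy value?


Kayles: a move removes 1 or 2 adjacent pins from a contiguous row.
Removing pins from a row of k leaves two independent rows (a, b) with a + b = k - 1 (one pin) or a + b = k - 2 (two pins); an end removal gives a = 0.
By Sprague-Grundy, G(k) = mex{ G(a) XOR G(b) } over all these splits. G(0) = 0.
G(1): splits (0,0):0^0=0 -> mex({0}) = 1
G(2): splits (0,1):0^1=1 (0,0):0^0=0 -> mex({0, 1}) = 2
G(3): splits (0,2):0^2=2 (1,1):1^1=0 (0,1):0^1=1 -> mex({0, 1, 2}) = 3
G(4): splits (0,3):0^3=3 (1,2):1^2=3 (0,2):0^2=2 (1,1):1^1=0 -> mex({0, 2, 3}) = 1
G(5): splits (0,4):0^1=1 (1,3):1^3=2 (2,2):2^2=0 (0,3):0^3=3 (1,2):1^2=3 -> mex({0, 1, 2, 3}) = 4
G(6) = mex({0, 1, 2, 4}) = 3
G(7) = mex({0, 1, 3, 4, 5}) = 2
G(8) = mex({0, 2, 3, 5, 6}) = 1
G(9) = mex({0, 1, 2, 3, 6, 7}) = 4
G(10) = mex({0, 1, 3, 4, 5, 7}) = 2
G(11) = mex({0, 1, 2, 3, 4, 5}) = 6
G(12) = mex({0, 1, 2, 3, 5, 6, 7}) = 4
G(13) = mex({0, 2, 3, 4, 6, 7}) = 1
G(14) = mex({0, 1, 4, 5, 6, 7}) = 2
G(15) = mex({0, 1, 2, 3, 4, 5, 6}) = 7
G(16) = mex({0, 2, 3, 5, 6, 7}) = 1
G(17) = mex({0, 1, 2, 3, 5, 6, 7}) = 4
G(18) = mex({0, 1, 2, 4, 5, 6}) = 3
G(19) = mex({0, 1, 3, 4, 5, 7}) = 2
G(20) = mex({0, 2, 3, 4, 5, 6, 7}) = 1
G(21) = mex({0, 1, 2, 3, 5, 6, 7}) = 4
G(22) = mex({0, 1, 2, 3, 4, 5, 7}) = 6
G(23) = mex({0, 1, 2, 3, 4, 5, 6}) = 7
G(24) = mex({0, 1, 2, 3, 5, 6, 7}) = 4
G(25) = mex({0, 2, 3, 4, 6, 7}) = 1
G(26) = mex({0, 1, 3, 4, 5, 6, 7}) = 2
Therefore G(26) = 2.

2


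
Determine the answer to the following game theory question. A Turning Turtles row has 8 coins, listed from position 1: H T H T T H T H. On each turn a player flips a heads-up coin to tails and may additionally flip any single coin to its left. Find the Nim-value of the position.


Coins: H T H T T H T H
Key fact: a single head at position k behaves exactly like a Nim heap of size k (turning it to T and optionally flipping a coin at j < k corresponds to moving the heap from k to j, or to 0), and heads combine as a disjunctive sum (two heads at the same place would cancel, matching j XOR j = 0). So the Nim-value is the XOR of the 1-indexed positions of the heads.
Face-up positions (1-indexed): [1, 3, 6, 8]
XOR 0 with 1: 0 XOR 1 = 1
XOR 1 with 3: 1 XOR 3 = 2
XOR 2 with 6: 2 XOR 6 = 4
XOR 4 with 8: 4 XOR 8 = 12
Nim-value = 12

12


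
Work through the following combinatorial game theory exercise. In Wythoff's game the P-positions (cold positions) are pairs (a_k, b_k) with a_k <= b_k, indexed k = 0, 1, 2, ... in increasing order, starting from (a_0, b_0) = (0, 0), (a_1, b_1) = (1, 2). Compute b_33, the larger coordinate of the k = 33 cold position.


By Wythoff's theorem, a_k = floor(k * phi) and b_k = floor(k * phi^2) = a_k + k, where phi = (1 + sqrt(5))/2 is the golden ratio.
phi = (1 + sqrt(5))/2 = 1.618034
phi^2 = phi + 1 = 2.618034
k = 33
k * phi^2 = 33 * 2.618034 = 86.395122
b_33 = floor(k * phi^2) = 86 (check: a_33 + k = 53 + 33 = 86)

86


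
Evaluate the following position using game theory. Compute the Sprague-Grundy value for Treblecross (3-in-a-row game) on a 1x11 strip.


Treblecross: place X on empty cells; 3-in-a-row wins.
Playing within two cells of an existing X lets the opponent win at once, so sensible play treats the cells i-2..i+2 around each X as dead. The player left with no safe cell loses, so this is a normal-play take-away game on strips of safe cells.
Placing X at cell i (0-indexed) of a strip of k safe cells leaves independent strips of sizes max(0, i-2) and max(0, k-i-3). Hence G(k) = mex{ G(max(0,i-2)) XOR G(max(0,k-i-3)) : 0 <= i < k }, with G(0) = 0.
G(1): splits (0,0):0^0=0 -> mex({0}) = 1
G(2): splits (0,0):0^0=0 -> mex({0}) = 1
G(3): splits (0,0):0^0=0 -> mex({0}) = 1
G(4): splits (0,1):0^1=1 (0,0):0^0=0 -> mex({0, 1}) = 2
G(5): splits (0,2):0^1=1 (0,1):0^1=1 (0,0):0^0=0 -> mex({0, 1}) = 2
G(6) = mex({1}) = 0
G(7) = mex({0, 1, 2}) = 3
G(8) = mex({0, 1, 2}) = 3
G(9) = mex({0, 2}) = 1
G(10) = mex({0, 2, 3}) = 1
G(11) = mex({0, 3}) = 1
Therefore G(11) = 1.

1


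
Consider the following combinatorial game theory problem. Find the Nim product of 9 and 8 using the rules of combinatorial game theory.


Nim multiplication is bilinear over XOR: (u XOR v) * w = (u*w) XOR (v*w).
So we split each operand into its bit components and XOR the pairwise Nim products.
9 = 1 + 8 (as XOR of powers of 2).
8 = 8 (as XOR of powers of 2).
Using the standard Nim-product table on single bits:
  2*2 = 3,   2*4 = 8,   2*8 = 12,
  4*4 = 6,   4*8 = 11,  8*8 = 13,
and  1*x = x (identity), k*l = l*k (commutative).
Pairwise Nim products:
  1 * 8 = 8
  8 * 8 = 13
XOR them: 8 XOR 13 = 5.
Result: 9 * 8 = 5 (in Nim).

5


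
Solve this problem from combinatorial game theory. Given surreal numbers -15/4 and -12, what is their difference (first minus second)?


x = -15/4, y = -12
Converting to common denominator: 4
x = -15/4, y = -48/4
x - y = -15/4 - -12 = 33/4

33/4


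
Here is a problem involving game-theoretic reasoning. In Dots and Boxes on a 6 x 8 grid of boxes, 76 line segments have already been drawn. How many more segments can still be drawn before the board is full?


Grid: 6 x 8 boxes, i.e. 7 rows and 9 columns of dots.
Horizontal edges: (rows + 1) * cols = 7 * 8 = 56
Vertical edges: rows * (cols + 1) = 6 * 9 = 54
Total edges: 56 + 54 = 110
Edges drawn: 76
Remaining: 110 - 76 = 34

34


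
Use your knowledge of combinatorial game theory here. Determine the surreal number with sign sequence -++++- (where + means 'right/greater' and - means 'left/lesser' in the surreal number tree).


Sign expansion: -++++-
Rule: track bounds (lo, hi), initially (-inf, +inf). On '+', the current value becomes lo and we move to the simplest number in (value, hi): value + 1 if hi = +inf, otherwise the midpoint (value + hi)/2. On '-', the current value becomes hi and we move to value - 1 if lo = -inf, otherwise the midpoint (lo + value)/2.
Start at 0.
Step 1: sign = -, move left. Bounds: (-inf, 0). Value = -1
Step 2: sign = +, move right. Bounds: (-1, 0). Value = -1/2
Step 3: sign = +, move right. Bounds: (-1/2, 0). Value = -1/4
Step 4: sign = +, move right. Bounds: (-1/4, 0). Value = -1/8
Step 5: sign = +, move right. Bounds: (-1/8, 0). Value = -1/16
Step 6: sign = -, move left. Bounds: (-1/8, -1/16). Value = -3/32
The surreal number with sign expansion -++++- is -3/32.

-3/32


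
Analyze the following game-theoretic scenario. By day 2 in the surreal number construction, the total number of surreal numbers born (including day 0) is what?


Day 0: {|} = 0 is born. Count = 1.
Day n: the number of surreal numbers born by day n is 2^(n+1) - 1.
By day 0: 2^1 - 1 = 1
By day 1: 2^2 - 1 = 3
By day 2: 2^3 - 1 = 7
By day 2: 7 surreal numbers.

7


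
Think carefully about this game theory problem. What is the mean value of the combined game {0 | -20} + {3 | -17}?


G1 = {0 | -20}, G2 = {3 | -17}
Each is a switch {a | b} with numbers a > b; its mean value is (a + b)/2, and mean value is additive over game sums: m(G1 + G2) = m(G1) + m(G2).
Mean of G1 = (0 + (-20))/2 = -20/2 = -10
Mean of G2 = (3 + (-17))/2 = -14/2 = -7
Mean of G1 + G2 = -10 + -7 = -17

-17


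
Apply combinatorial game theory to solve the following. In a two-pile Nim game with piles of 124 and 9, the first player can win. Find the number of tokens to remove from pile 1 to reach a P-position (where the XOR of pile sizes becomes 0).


Piles: 124 and 9
Current XOR: 124 XOR 9 = 117 (non-zero, so this is an N-position).
To make the XOR zero, we need to find a move that balances the piles.
For pile 1 (size 124): target = 124 XOR 117 = 9
We reduce pile 1 from 124 to 9.
Tokens removed: 124 - 9 = 115
Verification: 9 XOR 9 = 0

115


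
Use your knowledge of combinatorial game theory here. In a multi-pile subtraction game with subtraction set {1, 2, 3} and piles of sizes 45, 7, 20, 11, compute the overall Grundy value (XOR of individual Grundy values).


Subtraction set: {1, 2, 3}
For this subtraction set, G(n) = n mod 4 (period = max + 1 = 4).
Pile 1 (size 45): G(45) = 45 mod 4 = 1
Pile 2 (size 7): G(7) = 7 mod 4 = 3
Pile 3 (size 20): G(20) = 20 mod 4 = 0
Pile 4 (size 11): G(11) = 11 mod 4 = 3
Total Grundy value = XOR of all: 1 XOR 3 XOR 0 XOR 3 = 1

1


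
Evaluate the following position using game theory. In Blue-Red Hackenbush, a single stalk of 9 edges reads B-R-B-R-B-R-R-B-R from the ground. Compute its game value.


Edges (from ground): B-R-B-R-B-R-R-B-R
By Berlekamp's sign-expansion rule, a Blue-Red Hackenbush stalk has the value of the surreal number whose sign sequence is the edge sequence with B -> + and R -> -.
Sign sequence: +-+-+--+-
Trace the sign expansion in the surreal number tree, starting from 0:
Edge 1: B (sign +) -> bounds (0, +inf), value = 1
Edge 2: R (sign -) -> bounds (0, 1), value = 1/2
Edge 3: B (sign +) -> bounds (1/2, 1), value = 3/4
Edge 4: R (sign -) -> bounds (1/2, 3/4), value = 5/8
Edge 5: B (sign +) -> bounds (5/8, 3/4), value = 11/16
Edge 6: R (sign -) -> bounds (5/8, 11/16), value = 21/32
Edge 7: R (sign -) -> bounds (5/8, 21/32), value = 41/64
Edge 8: B (sign +) -> bounds (41/64, 21/32), value = 83/128
Edge 9: R (sign -) -> bounds (41/64, 83/128), value = 165/256
Game value = 165/256

165/256


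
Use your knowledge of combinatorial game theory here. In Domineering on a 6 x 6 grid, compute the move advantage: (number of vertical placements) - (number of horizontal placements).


Board is 6 x 6 (rows x cols).
Left (vertical) placements: (rows-1) * cols = 5 * 6 = 30
Right (horizontal) placements: rows * (cols-1) = 6 * 5 = 30
Advantage = Left - Right = 30 - 30 = 0

0


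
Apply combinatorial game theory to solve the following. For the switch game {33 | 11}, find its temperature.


The game is {33 | 11}, a switch {a | b} with numbers a > b.
Cooling {a | b} by t gives {a - t | b + t}, which stops being hot when a - t = b + t, i.e. at t = (a - b)/2. So the temperature of a switch is (a - b)/2.
Temperature = (Left option - Right option) / 2
= (33 - (11)) / 2
= 22 / 2
= 11

11


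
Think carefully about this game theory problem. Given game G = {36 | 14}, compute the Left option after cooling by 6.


Original game: {36 | 14} (a switch {a | b} with a > b).
Cooling by t (for t below the temperature (a - b)/2 = 11) taxes each move by t: {a | b} cooled by t is {a - t | b + t}.
Cooling amount: t = 6
Cooled Left option: 36 - 6 = 30
Cooled Right option: 14 + 6 = 20
Cooled game: {30 | 20}
Left option = 30

30


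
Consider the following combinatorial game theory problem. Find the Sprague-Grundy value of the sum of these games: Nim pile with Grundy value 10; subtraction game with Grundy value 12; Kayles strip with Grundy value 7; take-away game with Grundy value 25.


By the Sprague-Grundy theorem, the Grundy value of a sum of games is the XOR of individual Grundy values.
Nim pile: Grundy value = 10. Running XOR: 0 XOR 10 = 10
subtraction game: Grundy value = 12. Running XOR: 10 XOR 12 = 6
Kayles strip: Grundy value = 7. Running XOR: 6 XOR 7 = 1
take-away game: Grundy value = 25. Running XOR: 1 XOR 25 = 24
The combined Grundy value is 24.

24


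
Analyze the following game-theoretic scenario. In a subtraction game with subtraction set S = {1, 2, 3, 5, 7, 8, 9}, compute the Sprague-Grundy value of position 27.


The subtraction set is S = {1, 2, 3, 5, 7, 8, 9}.
G(k) = mex{ G(k - s) : s in S, s <= k }. We compute iteratively: G(0) = 0.
G(1) = mex({0}) = 1
G(2) = mex({0, 1}) = 2
G(3) = mex({0, 1, 2}) = 3
G(4) = mex({1, 2, 3}) = 0
G(5) = mex({0, 2, 3}) = 1
G(6) = mex({0, 1, 3}) = 2
G(7) = mex({0, 1, 2}) = 3
G(8) = mex({0, 1, 2, 3}) = 4
G(9) = mex({0, 1, 2, 3, 4}) = 5
G(10) = mex({1, 2, 3, 4, 5}) = 0
G(11) = mex({0, 2, 3, 4, 5}) = 1
G(12) = mex({0, 1, 3, 5}) = 2
G(13) = mex({0, 1, 2, 4}) = 3
G(14) = mex({1, 2, 3, 5}) = 0
G(15) = mex({0, 2, 3, 4}) = 1
G(16) = mex({0, 1, 3, 4, 5}) = 2
G(17) = mex({0, 1, 2, 4, 5}) = 3
G(18) = mex({0, 1, 2, 3, 5}) = 4
Observe that G(10)..G(18) = 0, 1, 2, 3, 0, 1, 2, 3, 4 repeats G(0)..G(8) = 0, 1, 2, 3, 0, 1, 2, 3, 4.
For k >= max(S) = 9, G(k) is determined by the previous 9 values G(k-9)..G(k-1); a window of 9 consecutive values has recurred shifted by 10, so by induction G(k + 10) = G(k) for all k >= 0: the sequence is periodic from the start with period 10.
One period: G(0..9) = 0, 1, 2, 3, 0, 1, 2, 3, 4, 5.
27 mod 10 = 7, so G(27) = G(7) = 3.

3


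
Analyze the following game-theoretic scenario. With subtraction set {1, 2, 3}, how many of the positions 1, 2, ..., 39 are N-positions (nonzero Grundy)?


Subtraction set S = {1, 2, 3}, so G(n) = n mod 4.
G(n) = 0 when n is a multiple of 4.
Multiples of 4 in [1, 39]: 9
N-positions (nonzero Grundy) = 39 - 9 = 30

30


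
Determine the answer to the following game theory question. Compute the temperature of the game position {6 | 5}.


The game is {6 | 5}, a switch {a | b} with numbers a > b.
Cooling {a | b} by t gives {a - t | b + t}, which stops being hot when a - t = b + t, i.e. at t = (a - b)/2. So the temperature of a switch is (a - b)/2.
Temperature = (Left option - Right option) / 2
= (6 - (5)) / 2
= 1 / 2
= 1/2

1/2


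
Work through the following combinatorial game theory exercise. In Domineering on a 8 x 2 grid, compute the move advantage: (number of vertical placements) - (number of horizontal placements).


Board is 8 x 2 (rows x cols).
Left (vertical) placements: (rows-1) * cols = 7 * 2 = 14
Right (horizontal) placements: rows * (cols-1) = 8 * 1 = 8
Advantage = Left - Right = 14 - 8 = 6

6


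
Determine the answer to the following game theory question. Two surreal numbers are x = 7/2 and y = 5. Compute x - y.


x = 7/2, y = 5
Converting to common denominator: 2
x = 7/2, y = 10/2
x - y = 7/2 - 5 = -3/2

-3/2


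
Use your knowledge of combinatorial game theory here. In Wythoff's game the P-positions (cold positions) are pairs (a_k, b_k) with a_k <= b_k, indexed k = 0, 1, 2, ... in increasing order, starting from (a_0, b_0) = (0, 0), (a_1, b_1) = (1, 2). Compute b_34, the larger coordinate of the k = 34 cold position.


By Wythoff's theorem, a_k = floor(k * phi) and b_k = floor(k * phi^2) = a_k + k, where phi = (1 + sqrt(5))/2 is the golden ratio.
phi = (1 + sqrt(5))/2 = 1.618034
phi^2 = phi + 1 = 2.618034
k = 34
k * phi^2 = 34 * 2.618034 = 89.013156
b_34 = floor(k * phi^2) = 89 (check: a_34 + k = 55 + 34 = 89)

89


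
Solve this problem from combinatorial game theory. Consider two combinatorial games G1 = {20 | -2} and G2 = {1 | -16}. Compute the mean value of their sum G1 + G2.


G1 = {20 | -2}, G2 = {1 | -16}
Each is a switch {a | b} with numbers a > b; its mean value is (a + b)/2, and mean value is additive over game sums: m(G1 + G2) = m(G1) + m(G2).
Mean of G1 = (20 + (-2))/2 = 18/2 = 9
Mean of G2 = (1 + (-16))/2 = -15/2 = -15/2
Mean of G1 + G2 = 9 + -15/2 = 3/2

3/2


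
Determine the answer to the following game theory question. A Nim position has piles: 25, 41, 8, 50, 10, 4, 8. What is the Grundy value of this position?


We need the XOR (exclusive or) of all pile sizes.
After XOR-ing pile 1 (size 25): 0 XOR 25 = 25
After XOR-ing pile 2 (size 41): 25 XOR 41 = 48
After XOR-ing pile 3 (size 8): 48 XOR 8 = 56
After XOR-ing pile 4 (size 50): 56 XOR 50 = 10
After XOR-ing pile 5 (size 10): 10 XOR 10 = 0
After XOR-ing pile 6 (size 4): 0 XOR 4 = 4
After XOR-ing pile 7 (size 8): 4 XOR 8 = 12
The Nim-value of this position is 12.

12


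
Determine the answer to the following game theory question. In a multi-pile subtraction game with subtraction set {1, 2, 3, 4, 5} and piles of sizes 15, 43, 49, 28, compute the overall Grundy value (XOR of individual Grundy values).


Subtraction set: {1, 2, 3, 4, 5}
For this subtraction set, G(n) = n mod 6 (period = max + 1 = 6).
Pile 1 (size 15): G(15) = 15 mod 6 = 3
Pile 2 (size 43): G(43) = 43 mod 6 = 1
Pile 3 (size 49): G(49) = 49 mod 6 = 1
Pile 4 (size 28): G(28) = 28 mod 6 = 4
Total Grundy value = XOR of all: 3 XOR 1 XOR 1 XOR 4 = 7

7


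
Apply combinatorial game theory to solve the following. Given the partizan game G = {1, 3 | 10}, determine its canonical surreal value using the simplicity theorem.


Left options: {1, 3}, max = 3
Right options: {10}, min = 10
All options are numbers and max(Left) < min(Right), so by the simplicity theorem the value is the simplest (earliest-born) number strictly between 3 and 10.
Integers 4 through 9 all lie strictly between 3 and 10.
Among integers, the simplest (lowest birthday = smallest |n|; 0 is born on day 0, +-n on day n) is 4.
No non-integer in the interval can be simpler: if x is a non-integer in the interval, then floor(x) or ceil(x) also lies in the interval (the interval contains an integer), and both are proper prefixes of x's sign expansion, i.e. born earlier. So the game value is 4.
Game value = 4

4
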